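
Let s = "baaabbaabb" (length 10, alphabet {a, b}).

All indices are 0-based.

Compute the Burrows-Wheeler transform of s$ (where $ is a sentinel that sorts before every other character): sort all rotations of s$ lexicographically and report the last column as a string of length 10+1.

rank  rotation     last
    0  $baaabbaabb  b
    1  aaabbaabb$b  b
    2  aabb$baaabb  b
    3  aabbaabb$ba  a
    4  abb$baaabba  a
    5  abbaabb$baa  a
    6  b$baaabbaab  b
    7  baaabbaabb$  $
    8  baabb$baaab  b
    9  bb$baaabbaa  a
   10  bbaabb$baaa  a

bbbaaab$baa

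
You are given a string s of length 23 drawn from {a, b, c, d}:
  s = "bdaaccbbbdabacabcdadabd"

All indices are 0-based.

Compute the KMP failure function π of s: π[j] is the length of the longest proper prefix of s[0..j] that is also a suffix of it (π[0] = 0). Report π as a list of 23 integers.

[0, 0, 0, 0, 0, 0, 1, 1, 1, 2, 3, 1, 0, 0, 0, 1, 0, 0, 0, 0, 0, 1, 2]

π[0] = 0
j=1 s[j]='d': π[1]=0 (border '')
j=2 s[j]='a': π[2]=0 (border '')
j=3 s[j]='a': π[3]=0 (border '')
j=4 s[j]='c': π[4]=0 (border '')
j=5 s[j]='c': π[5]=0 (border '')
j=6 s[j]='b': π[6]=1 (border 'b')
j=7 s[j]='b': k: 1→0; π[7]=1 (border 'b')
j=8 s[j]='b': k: 1→0; π[8]=1 (border 'b')
j=9 s[j]='d': π[9]=2 (border 'bd')
j=10 s[j]='a': π[10]=3 (border 'bda')
j=11 s[j]='b': k: 3→0; π[11]=1 (border 'b')
j=12 s[j]='a': k: 1→0; π[12]=0 (border '')
j=13 s[j]='c': π[13]=0 (border '')
j=14 s[j]='a': π[14]=0 (border '')
j=15 s[j]='b': π[15]=1 (border 'b')
j=16 s[j]='c': k: 1→0; π[16]=0 (border '')
j=17 s[j]='d': π[17]=0 (border '')
j=18 s[j]='a': π[18]=0 (border '')
j=19 s[j]='d': π[19]=0 (border '')
j=20 s[j]='a': π[20]=0 (border '')
j=21 s[j]='b': π[21]=1 (border 'b')
j=22 s[j]='d': π[22]=2 (border 'bd')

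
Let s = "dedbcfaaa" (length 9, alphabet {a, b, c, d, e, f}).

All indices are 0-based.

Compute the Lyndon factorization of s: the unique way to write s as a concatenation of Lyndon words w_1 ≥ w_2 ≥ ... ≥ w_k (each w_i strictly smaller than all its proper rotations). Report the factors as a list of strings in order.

["de", "d", "bcf", "a", "a", "a"]

emit factor 1: 'de' (i=0, period=2)
emit factor 2: 'd' (i=2, period=1)
emit factor 3: 'bcf' (i=3, period=3)
emit factor 4: 'a' (i=6, period=1)
emit factor 5: 'a' (i=7, period=1)
emit factor 6: 'a' (i=8, period=1)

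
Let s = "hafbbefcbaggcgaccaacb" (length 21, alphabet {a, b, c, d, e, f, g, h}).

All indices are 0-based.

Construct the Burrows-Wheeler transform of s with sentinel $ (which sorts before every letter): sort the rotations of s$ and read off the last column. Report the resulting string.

rank  rotation                last
    0  $hafbbefcbaggcgaccaacb  b
    1  aacb$hafbbefcbaggcgacc  c
    2  acb$hafbbefcbaggcgacca  a
    3  accaacb$hafbbefcbaggcg  g
    4  afbbefcbaggcgaccaacb$h  h
    5  aggcgaccaacb$hafbbefcb  b
    6  b$hafbbefcbaggcgaccaac  c
    7  baggcgaccaacb$hafbbefc  c
    8  bbefcbaggcgaccaacb$haf  f
    9  befcbaggcgaccaacb$hafb  b
   10  caacb$hafbbefcbaggcgac  c
   11  cb$hafbbefcbaggcgaccaa  a
   12  cbaggcgaccaacb$hafbbef  f
   13  ccaacb$hafbbefcbaggcga  a
   14  cgaccaacb$hafbbefcbagg  g
   15  efcbaggcgaccaacb$hafbb  b
   16  fbbefcbaggcgaccaacb$ha  a
   17  fcbaggcgaccaacb$hafbbe  e
   18  gaccaacb$hafbbefcbaggc  c
   19  gcgaccaacb$hafbbefcbag  g
   20  ggcgaccaacb$hafbbefcba  a
   21  hafbbefcbaggcgaccaacb$  $

bcaghbccfbcafagbaecga$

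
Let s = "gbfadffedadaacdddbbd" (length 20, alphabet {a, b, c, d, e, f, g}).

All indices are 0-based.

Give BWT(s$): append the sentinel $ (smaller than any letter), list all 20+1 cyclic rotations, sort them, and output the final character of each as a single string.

ddadfdbgabaeddcafbfd$

rank  rotation               last
    0  $gbfadffedadaacdddbbd  d
    1  aacdddbbd$gbfadffedad  d
    2  acdddbbd$gbfadffedada  a
    3  adaacdddbbd$gbfadffed  d
    4  adffedadaacdddbbd$gbf  f
    5  bbd$gbfadffedadaacddd  d
    6  bd$gbfadffedadaacdddb  b
    7  bfadffedadaacdddbbd$g  g
    8  cdddbbd$gbfadffedadaa  a
    9  d$gbfadffedadaacdddbb  b
   10  daacdddbbd$gbfadffeda  a
   11  dadaacdddbbd$gbfadffe  e
   12  dbbd$gbfadffedadaacdd  d
   13  ddbbd$gbfadffedadaacd  d
   14  dddbbd$gbfadffedadaac  c
   15  dffedadaacdddbbd$gbfa  a
   16  edadaacdddbbd$gbfadff  f
   17  fadffedadaacdddbbd$gb  b
   18  fedadaacdddbbd$gbfadf  f
   19  ffedadaacdddbbd$gbfad  d
   20  gbfadffedadaacdddbbd$  $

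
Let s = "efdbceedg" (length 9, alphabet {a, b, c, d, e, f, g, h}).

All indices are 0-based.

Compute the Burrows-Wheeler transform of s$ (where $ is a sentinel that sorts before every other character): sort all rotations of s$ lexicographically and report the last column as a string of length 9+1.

gdbfeec$ed

rank  rotation    last
    0  $efdbceedg  g
    1  bceedg$efd  d
    2  ceedg$efdb  b
    3  dbceedg$ef  f
    4  dg$efdbcee  e
    5  edg$efdbce  e
    6  eedg$efdbc  c
    7  efdbceedg$  $
    8  fdbceedg$e  e
    9  g$efdbceed  d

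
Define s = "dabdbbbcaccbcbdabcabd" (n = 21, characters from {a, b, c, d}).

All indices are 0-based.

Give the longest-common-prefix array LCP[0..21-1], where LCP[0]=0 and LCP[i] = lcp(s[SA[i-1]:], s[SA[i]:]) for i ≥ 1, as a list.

rank | idx | suffix
   0 |  15 | abcabd
   1 |  18 | abd
   2 |   1 | abdbbbcaccbcbdabcabd
   3 |   8 | accbcbdabcabd
   4 |   4 | bbbcaccbcbdabcabd
   5 |   5 | bbcaccbcbdabcabd
   6 |  16 | bcabd
   7 |   6 | bcaccbcbdabcabd
   8 |  11 | bcbdabcabd
   9 |  19 | bd
  10 |  13 | bdabcabd
  11 |   2 | bdbbbcaccbcbdabcabd
  12 |  17 | cabd
  13 |   7 | caccbcbdabcabd
  14 |  10 | cbcbdabcabd
  15 |  12 | cbdabcabd
  16 |   9 | ccbcbdabcabd
  17 |  20 | d
  18 |  14 | dabcabd
  19 |   0 | dabdbbbcaccbcbdabcabd
  20 |   3 | dbbbcaccbcbdabcabd

SA = [15, 18, 1, 8, 4, 5, 16, 6, 11, 19, 13, 2, 17, 7, 10, 12, 9, 20, 14, 0, 3]
rank  pair      lcp
   1  s[15:],s[18:]  2  'ab'
   2  s[18:],s[1:]  3  'abd'
   3  s[1:],s[8:]  1  'a'
   4  s[8:],s[4:]  0  ''
   5  s[4:],s[5:]  2  'bb'
   6  s[5:],s[16:]  1  'b'
   7  s[16:],s[6:]  3  'bca'
   8  s[6:],s[11:]  2  'bc'
   9  s[11:],s[19:]  1  'b'
  10  s[19:],s[13:]  2  'bd'
  11  s[13:],s[2:]  2  'bd'
  12  s[2:],s[17:]  0  ''
  13  s[17:],s[7:]  2  'ca'
  14  s[7:],s[10:]  1  'c'
  15  s[10:],s[12:]  2  'cb'
  16  s[12:],s[9:]  1  'c'
  17  s[9:],s[20:]  0  ''
  18  s[20:],s[14:]  1  'd'
  19  s[14:],s[0:]  3  'dab'
  20  s[0:],s[3:]  1  'd'

[0, 2, 3, 1, 0, 2, 1, 3, 2, 1, 2, 2, 0, 2, 1, 2, 1, 0, 1, 3, 1]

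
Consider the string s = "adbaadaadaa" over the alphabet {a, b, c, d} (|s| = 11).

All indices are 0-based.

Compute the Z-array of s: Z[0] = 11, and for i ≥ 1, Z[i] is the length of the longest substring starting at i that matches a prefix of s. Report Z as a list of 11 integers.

[11, 0, 0, 1, 2, 0, 1, 2, 0, 1, 1]

Z[0]=11
i=1: i≥r, start 0; Z[1]=0
i=2: i≥r, start 0; Z[2]=0
i=3: i≥r, start 0; Z[3]=1 scan→box=[3,4)
i=4: i≥r, start 0; Z[4]=2 scan→box=[4,6)
i=5: min(r-i=1, Z[1]=0)=0; Z[5]=0
i=6: i≥r, start 0; Z[6]=1 scan→box=[6,7)
i=7: i≥r, start 0; Z[7]=2 scan→box=[7,9)
i=8: min(r-i=1, Z[1]=0)=0; Z[8]=0
i=9: i≥r, start 0; Z[9]=1 scan→box=[9,10)
i=10: i≥r, start 0; Z[10]=1 scan→box=[10,11)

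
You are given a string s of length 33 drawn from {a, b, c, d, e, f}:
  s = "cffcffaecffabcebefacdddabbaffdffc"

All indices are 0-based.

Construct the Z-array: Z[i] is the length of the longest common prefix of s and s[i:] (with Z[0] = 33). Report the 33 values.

[33, 0, 0, 3, 0, 0, 0, 0, 3, 0, 0, 0, 0, 1, 0, 0, 0, 0, 0, 1, 0, 0, 0, 0, 0, 0, 0, 0, 0, 0, 0, 0, 1]

Z[0]=33
i=1: outside box; Z[1]=0
i=2: outside box; Z[2]=0
i=3: outside box; Z[3]=3 scan→box=[3,6)
i=4: min(r-i=2, Z[1]=0)=0; Z[4]=0
i=5: min(r-i=1, Z[2]=0)=0; Z[5]=0
i=6: outside box; Z[6]=0
i=7: outside box; Z[7]=0
i=8: outside box; Z[8]=3 scan→box=[8,11)
i=9: min(r-i=2, Z[1]=0)=0; Z[9]=0
i=10: min(r-i=1, Z[2]=0)=0; Z[10]=0
i=11: outside box; Z[11]=0
i=12: outside box; Z[12]=0
i=13: outside box; Z[13]=1 scan→box=[13,14)
i=14: outside box; Z[14]=0
i=15: outside box; Z[15]=0
i=16: outside box; Z[16]=0
i=17: outside box; Z[17]=0
i=18: outside box; Z[18]=0
i=19: outside box; Z[19]=1 scan→box=[19,20)
i=20: outside box; Z[20]=0
i=21: outside box; Z[21]=0
i=22: outside box; Z[22]=0
i=23: outside box; Z[23]=0
i=24: outside box; Z[24]=0
i=25: outside box; Z[25]=0
i=26: outside box; Z[26]=0
i=27: outside box; Z[27]=0
i=28: outside box; Z[28]=0
i=29: outside box; Z[29]=0
i=30: outside box; Z[30]=0
i=31: outside box; Z[31]=0
i=32: outside box; Z[32]=1 scan→box=[32,33)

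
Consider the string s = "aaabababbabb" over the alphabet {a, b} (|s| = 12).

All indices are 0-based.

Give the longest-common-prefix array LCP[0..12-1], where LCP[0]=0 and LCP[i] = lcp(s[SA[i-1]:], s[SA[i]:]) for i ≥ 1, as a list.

[0, 2, 1, 4, 2, 3, 0, 1, 3, 4, 1, 2]

sorted suffixes:
  #0 SA[0]=0  'aaabababbabb'
  #1 SA[1]=1  'aabababbabb'
  #2 SA[2]=2  'abababbabb'
  #3 SA[3]=4  'ababbabb'
  #4 SA[4]=9  'abb'
  #5 SA[5]=6  'abbabb'
  #6 SA[6]=11  'b'
  #7 SA[7]=3  'bababbabb'
  #8 SA[8]=8  'babb'
  #9 SA[9]=5  'babbabb'
  #10 SA[10]=10  'bb'
  #11 SA[11]=7  'bbabb'

SA = [0, 1, 2, 4, 9, 6, 11, 3, 8, 5, 10, 7]
[i] adj suffixes → lcp
  [1] 0/1 → 2 ('aa')
  [2] 1/2 → 1 ('a')
  [3] 2/4 → 4 ('abab')
  [4] 4/9 → 2 ('ab')
  [5] 9/6 → 3 ('abb')
  [6] 6/11 → 0 ('')
  [7] 11/3 → 1 ('b')
  [8] 3/8 → 3 ('bab')
  [9] 8/5 → 4 ('babb')
  [10] 5/10 → 1 ('b')
  [11] 10/7 → 2 ('bb')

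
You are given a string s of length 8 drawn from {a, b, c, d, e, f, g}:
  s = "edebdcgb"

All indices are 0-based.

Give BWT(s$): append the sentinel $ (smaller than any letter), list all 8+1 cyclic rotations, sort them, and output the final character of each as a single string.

rank  rotation   last
    0  $edebdcgb  b
    1  b$edebdcg  g
    2  bdcgb$ede  e
    3  cgb$edebd  d
    4  dcgb$edeb  b
    5  debdcgb$e  e
    6  ebdcgb$ed  d
    7  edebdcgb$  $
    8  gb$edebdc  c

bgedbed$c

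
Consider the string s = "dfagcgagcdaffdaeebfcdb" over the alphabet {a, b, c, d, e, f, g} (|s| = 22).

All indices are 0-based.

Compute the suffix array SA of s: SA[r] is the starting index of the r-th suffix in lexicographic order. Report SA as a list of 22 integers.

[14, 10, 6, 2, 21, 17, 8, 19, 4, 13, 9, 20, 0, 16, 15, 1, 18, 12, 11, 5, 7, 3]

sorted suffixes:
  #0 SA[0]=14  'aeebfcdb'
  #1 SA[1]=10  'affdaeebfcdb'
  #2 SA[2]=6  'agcdaffdaeebfcdb'
  #3 SA[3]=2  'agcgagcdaffdaeebfcdb'
  #4 SA[4]=21  'b'
  #5 SA[5]=17  'bfcdb'
  #6 SA[6]=8  'cdaffdaeebfcdb'
  #7 SA[7]=19  'cdb'
  #8 SA[8]=4  'cgagcdaffdaeebfcdb'
  #9 SA[9]=13  'daeebfcdb'
  #10 SA[10]=9  'daffdaeebfcdb'
  #11 SA[11]=20  'db'
  #12 SA[12]=0  'dfagcgagcdaffdaeebfcdb'
  #13 SA[13]=16  'ebfcdb'
  #14 SA[14]=15  'eebfcdb'
  #15 SA[15]=1  'fagcgagcdaffdaeebfcdb'
  #16 SA[16]=18  'fcdb'
  #17 SA[17]=12  'fdaeebfcdb'
  #18 SA[18]=11  'ffdaeebfcdb'
  #19 SA[19]=5  'gagcdaffdaeebfcdb'
  #20 SA[20]=7  'gcdaffdaeebfcdb'
  #21 SA[21]=3  'gcgagcdaffdaeebfcdb'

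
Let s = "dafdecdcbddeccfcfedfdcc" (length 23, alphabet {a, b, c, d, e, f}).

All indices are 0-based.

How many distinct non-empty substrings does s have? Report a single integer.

sorted suffixes:
  #0 SA[0]=1  'afdecdcbddeccfcfedfdcc'
  #1 SA[1]=8  'bddeccfcfedfdcc'
  #2 SA[2]=22  'c'
  #3 SA[3]=7  'cbddeccfcfedfdcc'
  #4 SA[4]=21  'cc'
  #5 SA[5]=12  'ccfcfedfdcc'
  #6 SA[6]=5  'cdcbddeccfcfedfdcc'
  #7 SA[7]=13  'cfcfedfdcc'
  #8 SA[8]=15  'cfedfdcc'
  #9 SA[9]=0  'dafdecdcbddeccfcfedfdcc'
  #10 SA[10]=6  'dcbddeccfcfedfdcc'
  #11 SA[11]=20  'dcc'
  #12 SA[12]=9  'ddeccfcfedfdcc'
  #13 SA[13]=10  'deccfcfedfdcc'
  #14 SA[14]=3  'decdcbddeccfcfedfdcc'
  #15 SA[15]=18  'dfdcc'
  #16 SA[16]=11  'eccfcfedfdcc'
  #17 SA[17]=4  'ecdcbddeccfcfedfdcc'
  #18 SA[18]=17  'edfdcc'
  #19 SA[19]=14  'fcfedfdcc'
  #20 SA[20]=19  'fdcc'
  #21 SA[21]=2  'fdecdcbddeccfcfedfdcc'
  #22 SA[22]=16  'fedfdcc'

SA = [1, 8, 22, 7, 21, 12, 5, 13, 15, 0, 6, 20, 9, 10, 3, 18, 11, 4, 17, 14, 19, 2, 16]
rank  pair      lcp
   1  s[1:],s[8:]  0  ''
   2  s[8:],s[22:]  0  ''
   3  s[22:],s[7:]  1  'c'
   4  s[7:],s[21:]  1  'c'
   5  s[21:],s[12:]  2  'cc'
   6  s[12:],s[5:]  1  'c'
   7  s[5:],s[13:]  1  'c'
   8  s[13:],s[15:]  2  'cf'
   9  s[15:],s[0:]  0  ''
  10  s[0:],s[6:]  1  'd'
  11  s[6:],s[20:]  2  'dc'
  12  s[20:],s[9:]  1  'd'
  13  s[9:],s[10:]  1  'd'
  14  s[10:],s[3:]  3  'dec'
  15  s[3:],s[18:]  1  'd'
  16  s[18:],s[11:]  0  ''
  17  s[11:],s[4:]  2  'ec'
  18  s[4:],s[17:]  1  'e'
  19  s[17:],s[14:]  0  ''
  20  s[14:],s[19:]  1  'f'
  21  s[19:],s[2:]  2  'fd'
  22  s[2:],s[16:]  1  'f'

n(n+1)/2 = 23·24/2 = 276
Σ LCP = 0 + 0 + 0 + 1 + 1 + 2 + 1 + 1 + 2 + 0 + 1 + 2 + 1 + 1 + 3 + 1 + 0 + 2 + 1 + 0 + 1 + 2 + 1 = 24
distinct = 276 − 24 = 252

252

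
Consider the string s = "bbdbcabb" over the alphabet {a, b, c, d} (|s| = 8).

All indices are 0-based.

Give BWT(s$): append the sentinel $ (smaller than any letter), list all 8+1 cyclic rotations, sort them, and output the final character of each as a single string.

rank  rotation   last
    0  $bbdbcabb  b
    1  abb$bbdbc  c
    2  b$bbdbcab  b
    3  bb$bbdbca  a
    4  bbdbcabb$  $
    5  bcabb$bbd  d
    6  bdbcabb$b  b
    7  cabb$bbdb  b
    8  dbcabb$bb  b

bcba$dbbb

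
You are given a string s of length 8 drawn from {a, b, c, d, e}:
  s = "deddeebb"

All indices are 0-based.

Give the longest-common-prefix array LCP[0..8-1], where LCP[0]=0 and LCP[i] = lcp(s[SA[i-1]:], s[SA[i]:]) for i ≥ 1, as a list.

rank | idx | suffix
   0 |   7 | b
   1 |   6 | bb
   2 |   2 | ddeebb
   3 |   0 | deddeebb
   4 |   3 | deebb
   5 |   5 | ebb
   6 |   1 | eddeebb
   7 |   4 | eebb

SA = [7, 6, 2, 0, 3, 5, 1, 4]
rank  pair      lcp
   1  s[7:],s[6:]  1  'b'
   2  s[6:],s[2:]  0  ''
   3  s[2:],s[0:]  1  'd'
   4  s[0:],s[3:]  2  'de'
   5  s[3:],s[5:]  0  ''
   6  s[5:],s[1:]  1  'e'
   7  s[1:],s[4:]  1  'e'

[0, 1, 0, 1, 2, 0, 1, 1]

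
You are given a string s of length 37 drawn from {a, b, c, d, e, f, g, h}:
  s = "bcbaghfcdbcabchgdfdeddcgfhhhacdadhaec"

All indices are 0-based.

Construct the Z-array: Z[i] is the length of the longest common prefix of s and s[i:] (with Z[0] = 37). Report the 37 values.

Z[0]=37
i=1: outside box; Z[1]=0
i=2: outside box; Z[2]=1 grow→box=[2,3)
i=3: outside box; Z[3]=0
i=4: outside box; Z[4]=0
i=5: outside box; Z[5]=0
i=6: outside box; Z[6]=0
i=7: outside box; Z[7]=0
i=8: outside box; Z[8]=0
i=9: outside box; Z[9]=2 grow→box=[9,11)
i=10: min(r-i=1, Z[1]=0)=0; Z[10]=0
i=11: outside box; Z[11]=0
i=12: outside box; Z[12]=2 grow→box=[12,14)
i=13: min(r-i=1, Z[1]=0)=0; Z[13]=0
i=14: outside box; Z[14]=0
i=15: outside box; Z[15]=0
i=16: outside box; Z[16]=0
i=17: outside box; Z[17]=0
i=18: outside box; Z[18]=0
i=19: outside box; Z[19]=0
i=20: outside box; Z[20]=0
i=21: outside box; Z[21]=0
i=22: outside box; Z[22]=0
i=23: outside box; Z[23]=0
i=24: outside box; Z[24]=0
i=25: outside box; Z[25]=0
i=26: outside box; Z[26]=0
i=27: outside box; Z[27]=0
i=28: outside box; Z[28]=0
i=29: outside box; Z[29]=0
i=30: outside box; Z[30]=0
i=31: outside box; Z[31]=0
i=32: outside box; Z[32]=0
i=33: outside box; Z[33]=0
i=34: outside box; Z[34]=0
i=35: outside box; Z[35]=0
i=36: outside box; Z[36]=0

[37, 0, 1, 0, 0, 0, 0, 0, 0, 2, 0, 0, 2, 0, 0, 0, 0, 0, 0, 0, 0, 0, 0, 0, 0, 0, 0, 0, 0, 0, 0, 0, 0, 0, 0, 0, 0]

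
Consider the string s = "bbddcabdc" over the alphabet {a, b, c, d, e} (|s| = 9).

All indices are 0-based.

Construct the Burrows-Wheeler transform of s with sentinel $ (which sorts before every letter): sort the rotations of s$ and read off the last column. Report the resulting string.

rank  rotation    last
    0  $bbddcabdc  c
    1  abdc$bbddc  c
    2  bbddcabdc$  $
    3  bdc$bbddca  a
    4  bddcabdc$b  b
    5  c$bbddcabd  d
    6  cabdc$bbdd  d
    7  dc$bbddcab  b
    8  dcabdc$bbd  d
    9  ddcabdc$bb  b

cc$abddbdb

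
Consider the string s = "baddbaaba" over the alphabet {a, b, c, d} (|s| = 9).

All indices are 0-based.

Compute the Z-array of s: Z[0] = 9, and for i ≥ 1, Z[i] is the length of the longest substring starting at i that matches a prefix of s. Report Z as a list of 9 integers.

Z[0]=9
i=1: outside box; Z[1]=0
i=2: outside box; Z[2]=0
i=3: outside box; Z[3]=0
i=4: outside box; Z[4]=2 extend→box=[4,6)
i=5: min(r-i=1, Z[1]=0)=0; Z[5]=0
i=6: outside box; Z[6]=0
i=7: outside box; Z[7]=2 extend→box=[7,9)
i=8: min(r-i=1, Z[1]=0)=0; Z[8]=0

[9, 0, 0, 0, 2, 0, 0, 2, 0]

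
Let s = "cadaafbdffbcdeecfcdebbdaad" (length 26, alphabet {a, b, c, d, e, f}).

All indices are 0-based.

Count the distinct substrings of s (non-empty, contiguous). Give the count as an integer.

322

sorted suffixes:
  #0 SA[0]=23  'aad'
  #1 SA[1]=3  'aafbdffbcdeecfcdebbdaad'
  #2 SA[2]=24  'ad'
  #3 SA[3]=1  'adaafbdffbcdeecfcdebbdaad'
  #4 SA[4]=4  'afbdffbcdeecfcdebbdaad'
  #5 SA[5]=20  'bbdaad'
  #6 SA[6]=10  'bcdeecfcdebbdaad'
  #7 SA[7]=21  'bdaad'
  #8 SA[8]=6  'bdffbcdeecfcdebbdaad'
  #9 SA[9]=0  'cadaafbdffbcdeecfcdebbdaad'
  #10 SA[10]=17  'cdebbdaad'
  #11 SA[11]=11  'cdeecfcdebbdaad'
  #12 SA[12]=15  'cfcdebbdaad'
  #13 SA[13]=25  'd'
  #14 SA[14]=22  'daad'
  #15 SA[15]=2  'daafbdffbcdeecfcdebbdaad'
  #16 SA[16]=18  'debbdaad'
  #17 SA[17]=12  'deecfcdebbdaad'
  #18 SA[18]=7  'dffbcdeecfcdebbdaad'
  #19 SA[19]=19  'ebbdaad'
  #20 SA[20]=14  'ecfcdebbdaad'
  #21 SA[21]=13  'eecfcdebbdaad'
  #22 SA[22]=9  'fbcdeecfcdebbdaad'
  #23 SA[23]=5  'fbdffbcdeecfcdebbdaad'
  #24 SA[24]=16  'fcdebbdaad'
  #25 SA[25]=8  'ffbcdeecfcdebbdaad'

SA = [23, 3, 24, 1, 4, 20, 10, 21, 6, 0, 17, 11, 15, 25, 22, 2, 18, 12, 7, 19, 14, 13, 9, 5, 16, 8]
i: (SA[i-1],SA[i]) lcp shared
  1: (23,3) 2 'aa'
  2: (3,24) 1 'a'
  3: (24,1) 2 'ad'
  4: (1,4) 1 'a'
  5: (4,20) 0 ''
  6: (20,10) 1 'b'
  7: (10,21) 1 'b'
  8: (21,6) 2 'bd'
  9: (6,0) 0 ''
  10: (0,17) 1 'c'
  11: (17,11) 3 'cde'
  12: (11,15) 1 'c'
  13: (15,25) 0 ''
  14: (25,22) 1 'd'
  15: (22,2) 3 'daa'
  16: (2,18) 1 'd'
  17: (18,12) 2 'de'
  18: (12,7) 1 'd'
  19: (7,19) 0 ''
  20: (19,14) 1 'e'
  21: (14,13) 1 'e'
  22: (13,9) 0 ''
  23: (9,5) 2 'fb'
  24: (5,16) 1 'f'
  25: (16,8) 1 'f'

n(n+1)/2 = 26·27/2 = 351
Σ LCP = 0 + 2 + 1 + 2 + 1 + 0 + 1 + 1 + 2 + 0 + 1 + 3 + 1 + 0 + 1 + 3 + 1 + 2 + 1 + 0 + 1 + 1 + 0 + 2 + 1 + 1 = 29
distinct = 351 − 29 = 322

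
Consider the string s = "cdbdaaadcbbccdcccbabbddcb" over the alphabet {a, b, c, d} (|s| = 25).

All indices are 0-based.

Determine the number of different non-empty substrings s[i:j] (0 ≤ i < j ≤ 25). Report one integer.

rank | idx | suffix
   0 |   4 | aaadcbbccdcccbabbddcb
   1 |   5 | aadcbbccdcccbabbddcb
   2 |  18 | abbddcb
   3 |   6 | adcbbccdcccbabbddcb
   4 |  24 | b
   5 |  17 | babbddcb
   6 |   9 | bbccdcccbabbddcb
   7 |  19 | bbddcb
   8 |  10 | bccdcccbabbddcb
   9 |   2 | bdaaadcbbccdcccbabbddcb
  10 |  20 | bddcb
  11 |  23 | cb
  12 |  16 | cbabbddcb
  13 |   8 | cbbccdcccbabbddcb
  14 |  15 | ccbabbddcb
  15 |  14 | cccbabbddcb
  16 |  11 | ccdcccbabbddcb
  17 |   0 | cdbdaaadcbbccdcccbabbddcb
  18 |  12 | cdcccbabbddcb
  19 |   3 | daaadcbbccdcccbabbddcb
  20 |   1 | dbdaaadcbbccdcccbabbddcb
  21 |  22 | dcb
  22 |   7 | dcbbccdcccbabbddcb
  23 |  13 | dcccbabbddcb
  24 |  21 | ddcb

SA = [4, 5, 18, 6, 24, 17, 9, 19, 10, 2, 20, 23, 16, 8, 15, 14, 11, 0, 12, 3, 1, 22, 7, 13, 21]
rank  pair      lcp
   1  s[4:],s[5:]  2  'aa'
   2  s[5:],s[18:]  1  'a'
   3  s[18:],s[6:]  1  'a'
   4  s[6:],s[24:]  0  ''
   5  s[24:],s[17:]  1  'b'
   6  s[17:],s[9:]  1  'b'
   7  s[9:],s[19:]  2  'bb'
   8  s[19:],s[10:]  1  'b'
   9  s[10:],s[2:]  1  'b'
  10  s[2:],s[20:]  2  'bd'
  11  s[20:],s[23:]  0  ''
  12  s[23:],s[16:]  2  'cb'
  13  s[16:],s[8:]  2  'cb'
  14  s[8:],s[15:]  1  'c'
  15  s[15:],s[14:]  2  'cc'
  16  s[14:],s[11:]  2  'cc'
  17  s[11:],s[0:]  1  'c'
  18  s[0:],s[12:]  2  'cd'
  19  s[12:],s[3:]  0  ''
  20  s[3:],s[1:]  1  'd'
  21  s[1:],s[22:]  1  'd'
  22  s[22:],s[7:]  3  'dcb'
  23  s[7:],s[13:]  2  'dc'
  24  s[13:],s[21:]  1  'd'

n(n+1)/2 = 25·26/2 = 325
Σ LCP = 0 + 2 + 1 + 1 + 0 + 1 + 1 + 2 + 1 + 1 + 2 + 0 + 2 + 2 + 1 + 2 + 2 + 1 + 2 + 0 + 1 + 1 + 3 + 2 + 1 = 32
distinct = 325 − 32 = 293

293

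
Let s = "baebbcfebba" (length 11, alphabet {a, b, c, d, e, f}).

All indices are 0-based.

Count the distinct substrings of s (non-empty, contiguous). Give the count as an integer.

rank | idx | suffix
   0 |  10 | a
   1 |   1 | aebbcfebba
   2 |   9 | ba
   3 |   0 | baebbcfebba
   4 |   8 | bba
   5 |   3 | bbcfebba
   6 |   4 | bcfebba
   7 |   5 | cfebba
   8 |   7 | ebba
   9 |   2 | ebbcfebba
  10 |   6 | febba

SA = [10, 1, 9, 0, 8, 3, 4, 5, 7, 2, 6]
i: (SA[i-1],SA[i]) lcp shared
  1: (10,1) 1 'a'
  2: (1,9) 0 ''
  3: (9,0) 2 'ba'
  4: (0,8) 1 'b'
  5: (8,3) 2 'bb'
  6: (3,4) 1 'b'
  7: (4,5) 0 ''
  8: (5,7) 0 ''
  9: (7,2) 3 'ebb'
  10: (2,6) 0 ''

n(n+1)/2 = 11·12/2 = 66
Σ LCP = 0 + 1 + 0 + 2 + 1 + 2 + 1 + 0 + 0 + 3 + 0 = 10
distinct = 66 − 10 = 56

56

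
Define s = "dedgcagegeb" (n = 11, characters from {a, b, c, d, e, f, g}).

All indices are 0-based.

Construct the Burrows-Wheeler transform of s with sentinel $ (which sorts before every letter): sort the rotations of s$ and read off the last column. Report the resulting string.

bceg$egdgdea

rank  rotation      last
    0  $dedgcagegeb  b
    1  agegeb$dedgc  c
    2  b$dedgcagege  e
    3  cagegeb$dedg  g
    4  dedgcagegeb$  $
    5  dgcagegeb$de  e
    6  eb$dedgcageg  g
    7  edgcagegeb$d  d
    8  egeb$dedgcag  g
    9  gcagegeb$ded  d
   10  geb$dedgcage  e
   11  gegeb$dedgca  a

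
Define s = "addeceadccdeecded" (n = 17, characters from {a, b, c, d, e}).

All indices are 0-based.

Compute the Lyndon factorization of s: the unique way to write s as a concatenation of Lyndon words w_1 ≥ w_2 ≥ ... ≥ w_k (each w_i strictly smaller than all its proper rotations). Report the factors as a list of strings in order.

emit factor 1: 'addece' (i=0, period=6)
emit factor 2: 'adccdeecded' (i=6, period=11)

["addece", "adccdeecded"]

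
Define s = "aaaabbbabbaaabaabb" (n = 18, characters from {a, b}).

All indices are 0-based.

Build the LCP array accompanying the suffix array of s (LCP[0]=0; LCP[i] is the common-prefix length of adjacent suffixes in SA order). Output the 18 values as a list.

sorted suffixes:
  #0 SA[0]=0  'aaaabbbabbaaabaabb'
  #1 SA[1]=10  'aaabaabb'
  #2 SA[2]=1  'aaabbbabbaaabaabb'
  #3 SA[3]=11  'aabaabb'
  #4 SA[4]=14  'aabb'
  #5 SA[5]=2  'aabbbabbaaabaabb'
  #6 SA[6]=12  'abaabb'
  #7 SA[7]=15  'abb'
  #8 SA[8]=7  'abbaaabaabb'
  #9 SA[9]=3  'abbbabbaaabaabb'
  #10 SA[10]=17  'b'
  #11 SA[11]=9  'baaabaabb'
  #12 SA[12]=13  'baabb'
  #13 SA[13]=6  'babbaaabaabb'
  #14 SA[14]=16  'bb'
  #15 SA[15]=8  'bbaaabaabb'
  #16 SA[16]=5  'bbabbaaabaabb'
  #17 SA[17]=4  'bbbabbaaabaabb'

SA = [0, 10, 1, 11, 14, 2, 12, 15, 7, 3, 17, 9, 13, 6, 16, 8, 5, 4]
rank  pair      lcp
   1  s[0:],s[10:]  3  'aaa'
   2  s[10:],s[1:]  4  'aaab'
   3  s[1:],s[11:]  2  'aa'
   4  s[11:],s[14:]  3  'aab'
   5  s[14:],s[2:]  4  'aabb'
   6  s[2:],s[12:]  1  'a'
   7  s[12:],s[15:]  2  'ab'
   8  s[15:],s[7:]  3  'abb'
   9  s[7:],s[3:]  3  'abb'
  10  s[3:],s[17:]  0  ''
  11  s[17:],s[9:]  1  'b'
  12  s[9:],s[13:]  3  'baa'
  13  s[13:],s[6:]  2  'ba'
  14  s[6:],s[16:]  1  'b'
  15  s[16:],s[8:]  2  'bb'
  16  s[8:],s[5:]  3  'bba'
  17  s[5:],s[4:]  2  'bb'

[0, 3, 4, 2, 3, 4, 1, 2, 3, 3, 0, 1, 3, 2, 1, 2, 3, 2]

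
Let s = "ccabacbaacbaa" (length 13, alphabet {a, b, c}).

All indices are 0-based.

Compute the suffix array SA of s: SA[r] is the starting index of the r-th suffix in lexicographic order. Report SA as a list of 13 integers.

rank | idx | suffix
   0 |  12 | a
   1 |  11 | aa
   2 |   7 | aacbaa
   3 |   2 | abacbaacbaa
   4 |   8 | acbaa
   5 |   4 | acbaacbaa
   6 |  10 | baa
   7 |   6 | baacbaa
   8 |   3 | bacbaacbaa
   9 |   1 | cabacbaacbaa
  10 |   9 | cbaa
  11 |   5 | cbaacbaa
  12 |   0 | ccabacbaacbaa

[12, 11, 7, 2, 8, 4, 10, 6, 3, 1, 9, 5, 0]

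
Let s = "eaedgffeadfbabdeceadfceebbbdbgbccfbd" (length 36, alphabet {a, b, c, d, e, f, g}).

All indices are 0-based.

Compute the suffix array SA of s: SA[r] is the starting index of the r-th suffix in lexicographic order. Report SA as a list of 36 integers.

sorted suffixes:
  #0 SA[0]=12  'abdeceadfceebbbdbgbccfbd'
  #1 SA[1]=8  'adfbabdeceadfceebbbdbgbccfbd'
  #2 SA[2]=18  'adfceebbbdbgbccfbd'
  #3 SA[3]=1  'aedgffeadfbabdeceadfceebbbdbgbccfbd'
  #4 SA[4]=11  'babdeceadfceebbbdbgbccfbd'
  #5 SA[5]=24  'bbbdbgbccfbd'
  #6 SA[6]=25  'bbdbgbccfbd'
  #7 SA[7]=30  'bccfbd'
  #8 SA[8]=34  'bd'
  #9 SA[9]=26  'bdbgbccfbd'
  #10 SA[10]=13  'bdeceadfceebbbdbgbccfbd'
  #11 SA[11]=28  'bgbccfbd'
  #12 SA[12]=31  'ccfbd'
  #13 SA[13]=16  'ceadfceebbbdbgbccfbd'
  #14 SA[14]=21  'ceebbbdbgbccfbd'
  #15 SA[15]=32  'cfbd'
  #16 SA[16]=35  'd'
  #17 SA[17]=27  'dbgbccfbd'
  #18 SA[18]=14  'deceadfceebbbdbgbccfbd'
  #19 SA[19]=9  'dfbabdeceadfceebbbdbgbccfbd'
  #20 SA[20]=19  'dfceebbbdbgbccfbd'
  #21 SA[21]=3  'dgffeadfbabdeceadfceebbbdbgbccfbd'
  #22 SA[22]=7  'eadfbabdeceadfceebbbdbgbccfbd'
  #23 SA[23]=17  'eadfceebbbdbgbccfbd'
  #24 SA[24]=0  'eaedgffeadfbabdeceadfceebbbdbgbccfbd'
  #25 SA[25]=23  'ebbbdbgbccfbd'
  #26 SA[26]=15  'eceadfceebbbdbgbccfbd'
  #27 SA[27]=2  'edgffeadfbabdeceadfceebbbdbgbccfbd'
  #28 SA[28]=22  'eebbbdbgbccfbd'
  #29 SA[29]=10  'fbabdeceadfceebbbdbgbccfbd'
  #30 SA[30]=33  'fbd'
  #31 SA[31]=20  'fceebbbdbgbccfbd'
  #32 SA[32]=6  'feadfbabdeceadfceebbbdbgbccfbd'
  #33 SA[33]=5  'ffeadfbabdeceadfceebbbdbgbccfbd'
  #34 SA[34]=29  'gbccfbd'
  #35 SA[35]=4  'gffeadfbabdeceadfceebbbdbgbccfbd'

[12, 8, 18, 1, 11, 24, 25, 30, 34, 26, 13, 28, 31, 16, 21, 32, 35, 27, 14, 9, 19, 3, 7, 17, 0, 23, 15, 2, 22, 10, 33, 20, 6, 5, 29, 4]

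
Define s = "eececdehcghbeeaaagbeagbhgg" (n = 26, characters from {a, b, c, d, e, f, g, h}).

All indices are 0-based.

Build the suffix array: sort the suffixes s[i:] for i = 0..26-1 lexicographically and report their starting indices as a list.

rank | idx | suffix
   0 |  14 | aaagbeagbhgg
   1 |  15 | aagbeagbhgg
   2 |  16 | agbeagbhgg
   3 |  20 | agbhgg
   4 |  18 | beagbhgg
   5 |  11 | beeaaagbeagbhgg
   6 |  22 | bhgg
   7 |   4 | cdehcghbeeaaagbeagbhgg
   8 |   2 | cecdehcghbeeaaagbeagbhgg
   9 |   8 | cghbeeaaagbeagbhgg
  10 |   5 | dehcghbeeaaagbeagbhgg
  11 |  13 | eaaagbeagbhgg
  12 |  19 | eagbhgg
  13 |   3 | ecdehcghbeeaaagbeagbhgg
  14 |   1 | ececdehcghbeeaaagbeagbhgg
  15 |  12 | eeaaagbeagbhgg
  16 |   0 | eececdehcghbeeaaagbeagbhgg
  17 |   6 | ehcghbeeaaagbeagbhgg
  18 |  25 | g
  19 |  17 | gbeagbhgg
  20 |  21 | gbhgg
  21 |  24 | gg
  22 |   9 | ghbeeaaagbeagbhgg
  23 |  10 | hbeeaaagbeagbhgg
  24 |   7 | hcghbeeaaagbeagbhgg
  25 |  23 | hgg

[14, 15, 16, 20, 18, 11, 22, 4, 2, 8, 5, 13, 19, 3, 1, 12, 0, 6, 25, 17, 21, 24, 9, 10, 7, 23]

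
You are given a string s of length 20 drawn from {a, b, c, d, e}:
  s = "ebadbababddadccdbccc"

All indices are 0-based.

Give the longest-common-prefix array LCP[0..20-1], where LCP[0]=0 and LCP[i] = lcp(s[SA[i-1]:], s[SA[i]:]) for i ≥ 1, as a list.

sorted suffixes:
  #0 SA[0]=5  'ababddadccdbccc'
  #1 SA[1]=7  'abddadccdbccc'
  #2 SA[2]=2  'adbababddadccdbccc'
  #3 SA[3]=11  'adccdbccc'
  #4 SA[4]=4  'bababddadccdbccc'
  #5 SA[5]=6  'babddadccdbccc'
  #6 SA[6]=1  'badbababddadccdbccc'
  #7 SA[7]=16  'bccc'
  #8 SA[8]=8  'bddadccdbccc'
  #9 SA[9]=19  'c'
  #10 SA[10]=18  'cc'
  #11 SA[11]=17  'ccc'
  #12 SA[12]=13  'ccdbccc'
  #13 SA[13]=14  'cdbccc'
  #14 SA[14]=10  'dadccdbccc'
  #15 SA[15]=3  'dbababddadccdbccc'
  #16 SA[16]=15  'dbccc'
  #17 SA[17]=12  'dccdbccc'
  #18 SA[18]=9  'ddadccdbccc'
  #19 SA[19]=0  'ebadbababddadccdbccc'

SA = [5, 7, 2, 11, 4, 6, 1, 16, 8, 19, 18, 17, 13, 14, 10, 3, 15, 12, 9, 0]
i: (SA[i-1],SA[i]) lcp shared
  1: (5,7) 2 'ab'
  2: (7,2) 1 'a'
  3: (2,11) 2 'ad'
  4: (11,4) 0 ''
  5: (4,6) 3 'bab'
  6: (6,1) 2 'ba'
  7: (1,16) 1 'b'
  8: (16,8) 1 'b'
  9: (8,19) 0 ''
  10: (19,18) 1 'c'
  11: (18,17) 2 'cc'
  12: (17,13) 2 'cc'
  13: (13,14) 1 'c'
  14: (14,10) 0 ''
  15: (10,3) 1 'd'
  16: (3,15) 2 'db'
  17: (15,12) 1 'd'
  18: (12,9) 1 'd'
  19: (9,0) 0 ''

[0, 2, 1, 2, 0, 3, 2, 1, 1, 0, 1, 2, 2, 1, 0, 1, 2, 1, 1, 0]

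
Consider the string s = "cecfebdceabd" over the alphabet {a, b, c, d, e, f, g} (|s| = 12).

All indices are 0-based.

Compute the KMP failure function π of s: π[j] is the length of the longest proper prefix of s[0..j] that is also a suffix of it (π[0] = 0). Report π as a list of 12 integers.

π[0] = 0
j=1 s[j]='e': π[1]=0 (border '')
j=2 s[j]='c': π[2]=1 (border 'c')
j=3 s[j]='f': k: 1→0; π[3]=0 (border '')
j=4 s[j]='e': π[4]=0 (border '')
j=5 s[j]='b': π[5]=0 (border '')
j=6 s[j]='d': π[6]=0 (border '')
j=7 s[j]='c': π[7]=1 (border 'c')
j=8 s[j]='e': π[8]=2 (border 'ce')
j=9 s[j]='a': k: 2→0; π[9]=0 (border '')
j=10 s[j]='b': π[10]=0 (border '')
j=11 s[j]='d': π[11]=0 (border '')

[0, 0, 1, 0, 0, 0, 0, 1, 2, 0, 0, 0]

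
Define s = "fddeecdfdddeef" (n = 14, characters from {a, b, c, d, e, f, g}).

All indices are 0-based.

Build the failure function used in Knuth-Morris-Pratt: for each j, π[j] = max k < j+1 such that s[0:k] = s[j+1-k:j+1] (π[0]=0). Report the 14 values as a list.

π[0] = 0
j=1 s[j]='d': π[1]=0 (border '')
j=2 s[j]='d': π[2]=0 (border '')
j=3 s[j]='e': π[3]=0 (border '')
j=4 s[j]='e': π[4]=0 (border '')
j=5 s[j]='c': π[5]=0 (border '')
j=6 s[j]='d': π[6]=0 (border '')
j=7 s[j]='f': π[7]=1 (border 'f')
j=8 s[j]='d': π[8]=2 (border 'fd')
j=9 s[j]='d': π[9]=3 (border 'fdd')
j=10 s[j]='d': k: 3→0; π[10]=0 (border '')
j=11 s[j]='e': π[11]=0 (border '')
j=12 s[j]='e': π[12]=0 (border '')
j=13 s[j]='f': π[13]=1 (border 'f')

[0, 0, 0, 0, 0, 0, 0, 1, 2, 3, 0, 0, 0, 1]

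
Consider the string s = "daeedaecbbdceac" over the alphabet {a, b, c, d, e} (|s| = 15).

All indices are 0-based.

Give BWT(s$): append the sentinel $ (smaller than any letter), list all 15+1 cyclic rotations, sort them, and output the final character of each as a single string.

ceddcbaede$bcaea

rank  rotation          last
    0  $daeedaecbbdceac  c
    1  ac$daeedaecbbdce  e
    2  aecbbdceac$daeed  d
    3  aeedaecbbdceac$d  d
    4  bbdceac$daeedaec  c
    5  bdceac$daeedaecb  b
    6  c$daeedaecbbdcea  a
    7  cbbdceac$daeedae  e
    8  ceac$daeedaecbbd  d
    9  daecbbdceac$daee  e
   10  daeedaecbbdceac$  $
   11  dceac$daeedaecbb  b
   12  eac$daeedaecbbdc  c
   13  ecbbdceac$daeeda  a
   14  edaecbbdceac$dae  e
   15  eedaecbbdceac$da  a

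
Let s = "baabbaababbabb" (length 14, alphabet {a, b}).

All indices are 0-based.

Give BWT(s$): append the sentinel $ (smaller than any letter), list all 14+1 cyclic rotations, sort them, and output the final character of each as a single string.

rank  rotation         last
    0  $baabbaababbabb  b
    1  aababbabb$baabb  b
    2  aabbaababbabb$b  b
    3  ababbabb$baabba  a
    4  abb$baabbaababb  b
    5  abbaababbabb$ba  a
    6  abbabb$baabbaab  b
    7  b$baabbaababbab  b
    8  baababbabb$baab  b
    9  baabbaababbabb$  $
   10  babb$baabbaabab  b
   11  babbabb$baabbaa  a
   12  bb$baabbaababba  a
   13  bbaababbabb$baa  a
   14  bbabb$baabbaaba  a

bbbababbb$baaaa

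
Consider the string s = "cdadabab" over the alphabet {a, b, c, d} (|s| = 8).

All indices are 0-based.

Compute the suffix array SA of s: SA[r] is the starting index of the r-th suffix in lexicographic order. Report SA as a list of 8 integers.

rank→(start, suffix):
  0 → (6, 'ab')
  1 → (4, 'abab')
  2 → (2, 'adabab')
  3 → (7, 'b')
  4 → (5, 'bab')
  5 → (0, 'cdadabab')
  6 → (3, 'dabab')
  7 → (1, 'dadabab')

[6, 4, 2, 7, 5, 0, 3, 1]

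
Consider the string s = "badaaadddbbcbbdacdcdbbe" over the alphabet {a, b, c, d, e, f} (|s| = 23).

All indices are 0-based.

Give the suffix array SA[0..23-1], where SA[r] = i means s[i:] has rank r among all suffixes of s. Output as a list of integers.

sorted suffixes:
  #0 SA[0]=3  'aaadddbbcbbdacdcdbbe'
  #1 SA[1]=4  'aadddbbcbbdacdcdbbe'
  #2 SA[2]=15  'acdcdbbe'
  #3 SA[3]=1  'adaaadddbbcbbdacdcdbbe'
  #4 SA[4]=5  'adddbbcbbdacdcdbbe'
  #5 SA[5]=0  'badaaadddbbcbbdacdcdbbe'
  #6 SA[6]=9  'bbcbbdacdcdbbe'
  #7 SA[7]=12  'bbdacdcdbbe'
  #8 SA[8]=20  'bbe'
  #9 SA[9]=10  'bcbbdacdcdbbe'
  #10 SA[10]=13  'bdacdcdbbe'
  #11 SA[11]=21  'be'
  #12 SA[12]=11  'cbbdacdcdbbe'
  #13 SA[13]=18  'cdbbe'
  #14 SA[14]=16  'cdcdbbe'
  #15 SA[15]=2  'daaadddbbcbbdacdcdbbe'
  #16 SA[16]=14  'dacdcdbbe'
  #17 SA[17]=8  'dbbcbbdacdcdbbe'
  #18 SA[18]=19  'dbbe'
  #19 SA[19]=17  'dcdbbe'
  #20 SA[20]=7  'ddbbcbbdacdcdbbe'
  #21 SA[21]=6  'dddbbcbbdacdcdbbe'
  #22 SA[22]=22  'e'

[3, 4, 15, 1, 5, 0, 9, 12, 20, 10, 13, 21, 11, 18, 16, 2, 14, 8, 19, 17, 7, 6, 22]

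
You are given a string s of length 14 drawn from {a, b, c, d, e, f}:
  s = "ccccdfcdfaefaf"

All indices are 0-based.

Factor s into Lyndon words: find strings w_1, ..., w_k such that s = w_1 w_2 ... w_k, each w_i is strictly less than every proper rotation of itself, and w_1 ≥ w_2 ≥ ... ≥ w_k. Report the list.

["ccccdfcdf", "aefaf"]

emit factor 1: 'ccccdfcdf' (i=0, period=9)
emit factor 2: 'aefaf' (i=9, period=5)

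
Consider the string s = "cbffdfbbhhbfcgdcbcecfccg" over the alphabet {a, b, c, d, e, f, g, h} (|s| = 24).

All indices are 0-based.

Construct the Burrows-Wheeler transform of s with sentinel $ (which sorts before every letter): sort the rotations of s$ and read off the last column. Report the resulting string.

rank  rotation                   last
    0  $cbffdfbbhhbfcgdcbcecfccg  g
    1  bbhhbfcgdcbcecfccg$cbffdf  f
    2  bcecfccg$cbffdfbbhhbfcgdc  c
    3  bfcgdcbcecfccg$cbffdfbbhh  h
    4  bffdfbbhhbfcgdcbcecfccg$c  c
    5  bhhbfcgdcbcecfccg$cbffdfb  b
    6  cbcecfccg$cbffdfbbhhbfcgd  d
    7  cbffdfbbhhbfcgdcbcecfccg$  $
    8  ccg$cbffdfbbhhbfcgdcbcecf  f
    9  cecfccg$cbffdfbbhhbfcgdcb  b
   10  cfccg$cbffdfbbhhbfcgdcbce  e
   11  cg$cbffdfbbhhbfcgdcbcecfc  c
   12  cgdcbcecfccg$cbffdfbbhhbf  f
   13  dcbcecfccg$cbffdfbbhhbfcg  g
   14  dfbbhhbfcgdcbcecfccg$cbff  f
   15  ecfccg$cbffdfbbhhbfcgdcbc  c
   16  fbbhhbfcgdcbcecfccg$cbffd  d
   17  fccg$cbffdfbbhhbfcgdcbcec  c
   18  fcgdcbcecfccg$cbffdfbbhhb  b
   19  fdfbbhhbfcgdcbcecfccg$cbf  f
   20  ffdfbbhhbfcgdcbcecfccg$cb  b
   21  g$cbffdfbbhhbfcgdcbcecfcc  c
   22  gdcbcecfccg$cbffdfbbhhbfc  c
   23  hbfcgdcbcecfccg$cbffdfbbh  h
   24  hhbfcgdcbcecfccg$cbffdfbb  b

gfchcbd$fbecfgfcdcbfbcchb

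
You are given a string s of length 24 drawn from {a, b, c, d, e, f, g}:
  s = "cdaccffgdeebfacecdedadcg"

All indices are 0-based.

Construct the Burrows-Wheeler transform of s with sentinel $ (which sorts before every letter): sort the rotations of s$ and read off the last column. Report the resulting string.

gdfdea$eacdceacgecddbcfcf

rank  rotation                   last
    0  $cdaccffgdeebfacecdedadcg  g
    1  accffgdeebfacecdedadcg$cd  d
    2  acecdedadcg$cdaccffgdeebf  f
    3  adcg$cdaccffgdeebfacecded  d
    4  bfacecdedadcg$cdaccffgdee  e
    5  ccffgdeebfacecdedadcg$cda  a
    6  cdaccffgdeebfacecdedadcg$  $
    7  cdedadcg$cdaccffgdeebface  e
    8  cecdedadcg$cdaccffgdeebfa  a
    9  cffgdeebfacecdedadcg$cdac  c
   10  cg$cdaccffgdeebfacecdedad  d
   11  daccffgdeebfacecdedadcg$c  c
   12  dadcg$cdaccffgdeebfacecde  e
   13  dcg$cdaccffgdeebfacecdeda  a
   14  dedadcg$cdaccffgdeebfacec  c
   15  deebfacecdedadcg$cdaccffg  g
   16  ebfacecdedadcg$cdaccffgde  e
   17  ecdedadcg$cdaccffgdeebfac  c
   18  edadcg$cdaccffgdeebfacecd  d
   19  eebfacecdedadcg$cdaccffgd  d
   20  facecdedadcg$cdaccffgdeeb  b
   21  ffgdeebfacecdedadcg$cdacc  c
   22  fgdeebfacecdedadcg$cdaccf  f
   23  g$cdaccffgdeebfacecdedadc  c
   24  gdeebfacecdedadcg$cdaccff  f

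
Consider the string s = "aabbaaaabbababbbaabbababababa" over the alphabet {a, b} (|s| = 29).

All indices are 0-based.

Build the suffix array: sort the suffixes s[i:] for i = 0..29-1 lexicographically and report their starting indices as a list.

[28, 4, 5, 0, 16, 6, 26, 24, 22, 20, 10, 1, 17, 7, 12, 27, 3, 15, 25, 23, 21, 19, 9, 11, 2, 14, 18, 8, 13]

rank→(start, suffix):
  0 → (28, 'a')
  1 → (4, 'aaaabbababbbaabbababababa')
  2 → (5, 'aaabbababbbaabbababababa')
  3 → (0, 'aabbaaaabbababbbaabbababababa')
  4 → (16, 'aabbababababa')
  5 → (6, 'aabbababbbaabbababababa')
  6 → (26, 'aba')
  7 → (24, 'ababa')
  8 → (22, 'abababa')
  9 → (20, 'ababababa')
  10 → (10, 'ababbbaabbababababa')
  11 → (1, 'abbaaaabbababbbaabbababababa')
  12 → (17, 'abbababababa')
  13 → (7, 'abbababbbaabbababababa')
  14 → (12, 'abbbaabbababababa')
  15 → (27, 'ba')
  16 → (3, 'baaaabbababbbaabbababababa')
  17 → (15, 'baabbababababa')
  18 → (25, 'baba')
  19 → (23, 'bababa')
  20 → (21, 'babababa')
  21 → (19, 'bababababa')
  22 → (9, 'bababbbaabbababababa')
  23 → (11, 'babbbaabbababababa')
  24 → (2, 'bbaaaabbababbbaabbababababa')
  25 → (14, 'bbaabbababababa')
  26 → (18, 'bbababababa')
  27 → (8, 'bbababbbaabbababababa')
  28 → (13, 'bbbaabbababababa')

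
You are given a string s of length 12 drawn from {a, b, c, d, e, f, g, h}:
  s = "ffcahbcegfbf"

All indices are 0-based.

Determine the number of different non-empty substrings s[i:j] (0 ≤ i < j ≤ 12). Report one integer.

rank→(start, suffix):
  0 → (3, 'ahbcegfbf')
  1 → (5, 'bcegfbf')
  2 → (10, 'bf')
  3 → (2, 'cahbcegfbf')
  4 → (6, 'cegfbf')
  5 → (7, 'egfbf')
  6 → (11, 'f')
  7 → (9, 'fbf')
  8 → (1, 'fcahbcegfbf')
  9 → (0, 'ffcahbcegfbf')
  10 → (8, 'gfbf')
  11 → (4, 'hbcegfbf')

SA = [3, 5, 10, 2, 6, 7, 11, 9, 1, 0, 8, 4]
rank  pair      lcp
   1  s[3:],s[5:]  0  ''
   2  s[5:],s[10:]  1  'b'
   3  s[10:],s[2:]  0  ''
   4  s[2:],s[6:]  1  'c'
   5  s[6:],s[7:]  0  ''
   6  s[7:],s[11:]  0  ''
   7  s[11:],s[9:]  1  'f'
   8  s[9:],s[1:]  1  'f'
   9  s[1:],s[0:]  1  'f'
  10  s[0:],s[8:]  0  ''
  11  s[8:],s[4:]  0  ''

n(n+1)/2 = 12·13/2 = 78
Σ LCP = 0 + 0 + 1 + 0 + 1 + 0 + 0 + 1 + 1 + 1 + 0 + 0 = 5
distinct = 78 − 5 = 73

73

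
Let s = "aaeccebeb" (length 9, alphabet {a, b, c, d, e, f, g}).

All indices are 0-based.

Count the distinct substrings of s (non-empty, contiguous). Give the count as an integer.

sorted suffixes:
  #0 SA[0]=0  'aaeccebeb'
  #1 SA[1]=1  'aeccebeb'
  #2 SA[2]=8  'b'
  #3 SA[3]=6  'beb'
  #4 SA[4]=3  'ccebeb'
  #5 SA[5]=4  'cebeb'
  #6 SA[6]=7  'eb'
  #7 SA[7]=5  'ebeb'
  #8 SA[8]=2  'eccebeb'

SA = [0, 1, 8, 6, 3, 4, 7, 5, 2]
i: (SA[i-1],SA[i]) lcp shared
  1: (0,1) 1 'a'
  2: (1,8) 0 ''
  3: (8,6) 1 'b'
  4: (6,3) 0 ''
  5: (3,4) 1 'c'
  6: (4,7) 0 ''
  7: (7,5) 2 'eb'
  8: (5,2) 1 'e'

n(n+1)/2 = 9·10/2 = 45
Σ LCP = 0 + 1 + 0 + 1 + 0 + 1 + 0 + 2 + 1 = 6
distinct = 45 − 6 = 39

39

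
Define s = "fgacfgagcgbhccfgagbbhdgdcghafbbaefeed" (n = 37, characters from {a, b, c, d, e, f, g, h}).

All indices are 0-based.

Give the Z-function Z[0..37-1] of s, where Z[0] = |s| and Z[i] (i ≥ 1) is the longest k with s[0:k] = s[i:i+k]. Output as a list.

Z[0]=37
i=1: fresh scan; Z[1]=0
i=2: fresh scan; Z[2]=0
i=3: fresh scan; Z[3]=0
i=4: fresh scan; Z[4]=3 grow→box=[4,7)
i=5: min(r-i=2, Z[1]=0)=0; Z[5]=0
i=6: min(r-i=1, Z[2]=0)=0; Z[6]=0
i=7: fresh scan; Z[7]=0
i=8: fresh scan; Z[8]=0
i=9: fresh scan; Z[9]=0
i=10: fresh scan; Z[10]=0
i=11: fresh scan; Z[11]=0
i=12: fresh scan; Z[12]=0
i=13: fresh scan; Z[13]=0
i=14: fresh scan; Z[14]=3 grow→box=[14,17)
i=15: min(r-i=2, Z[1]=0)=0; Z[15]=0
i=16: min(r-i=1, Z[2]=0)=0; Z[16]=0
i=17: fresh scan; Z[17]=0
i=18: fresh scan; Z[18]=0
i=19: fresh scan; Z[19]=0
i=20: fresh scan; Z[20]=0
i=21: fresh scan; Z[21]=0
i=22: fresh scan; Z[22]=0
i=23: fresh scan; Z[23]=0
i=24: fresh scan; Z[24]=0
i=25: fresh scan; Z[25]=0
i=26: fresh scan; Z[26]=0
i=27: fresh scan; Z[27]=0
i=28: fresh scan; Z[28]=1 grow→box=[28,29)
i=29: fresh scan; Z[29]=0
i=30: fresh scan; Z[30]=0
i=31: fresh scan; Z[31]=0
i=32: fresh scan; Z[32]=0
i=33: fresh scan; Z[33]=1 grow→box=[33,34)
i=34: fresh scan; Z[34]=0
i=35: fresh scan; Z[35]=0
i=36: fresh scan; Z[36]=0

[37, 0, 0, 0, 3, 0, 0, 0, 0, 0, 0, 0, 0, 0, 3, 0, 0, 0, 0, 0, 0, 0, 0, 0, 0, 0, 0, 0, 1, 0, 0, 0, 0, 1, 0, 0, 0]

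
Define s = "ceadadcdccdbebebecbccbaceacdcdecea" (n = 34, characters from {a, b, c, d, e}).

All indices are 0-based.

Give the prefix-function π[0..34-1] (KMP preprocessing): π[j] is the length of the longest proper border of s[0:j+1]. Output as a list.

[0, 0, 0, 0, 0, 0, 1, 0, 1, 1, 0, 0, 0, 0, 0, 0, 0, 1, 0, 1, 1, 0, 0, 1, 2, 3, 1, 0, 1, 0, 0, 1, 2, 3]

π[0] = 0
j=1 s[j]='e': π[1]=0 (border '')
j=2 s[j]='a': π[2]=0 (border '')
j=3 s[j]='d': π[3]=0 (border '')
j=4 s[j]='a': π[4]=0 (border '')
j=5 s[j]='d': π[5]=0 (border '')
j=6 s[j]='c': π[6]=1 (border 'c')
j=7 s[j]='d': k: 1→0; π[7]=0 (border '')
j=8 s[j]='c': π[8]=1 (border 'c')
j=9 s[j]='c': k: 1→0; π[9]=1 (border 'c')
j=10 s[j]='d': k: 1→0; π[10]=0 (border '')
j=11 s[j]='b': π[11]=0 (border '')
j=12 s[j]='e': π[12]=0 (border '')
j=13 s[j]='b': π[13]=0 (border '')
j=14 s[j]='e': π[14]=0 (border '')
j=15 s[j]='b': π[15]=0 (border '')
j=16 s[j]='e': π[16]=0 (border '')
j=17 s[j]='c': π[17]=1 (border 'c')
j=18 s[j]='b': k: 1→0; π[18]=0 (border '')
j=19 s[j]='c': π[19]=1 (border 'c')
j=20 s[j]='c': k: 1→0; π[20]=1 (border 'c')
j=21 s[j]='b': k: 1→0; π[21]=0 (border '')
j=22 s[j]='a': π[22]=0 (border '')
j=23 s[j]='c': π[23]=1 (border 'c')
j=24 s[j]='e': π[24]=2 (border 'ce')
j=25 s[j]='a': π[25]=3 (border 'cea')
j=26 s[j]='c': k: 3→0; π[26]=1 (border 'c')
j=27 s[j]='d': k: 1→0; π[27]=0 (border '')
j=28 s[j]='c': π[28]=1 (border 'c')
j=29 s[j]='d': k: 1→0; π[29]=0 (border '')
j=30 s[j]='e': π[30]=0 (border '')
j=31 s[j]='c': π[31]=1 (border 'c')
j=32 s[j]='e': π[32]=2 (border 'ce')
j=33 s[j]='a': π[33]=3 (border 'cea')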